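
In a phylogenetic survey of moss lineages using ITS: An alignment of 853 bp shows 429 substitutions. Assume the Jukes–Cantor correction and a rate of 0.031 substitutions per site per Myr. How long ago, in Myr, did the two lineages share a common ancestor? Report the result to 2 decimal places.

p = 429/853 ≈ 0.502931.
d = −(3/4) ln(1 − 4p/3) = −0.75 ln(1 − 0.670575) = −0.75 ln(0.329425)
  = −0.75 × (-1.110407) = 0.832805 substitutions/site.
Under a molecular clock d = 2μt, so t = d/(2μ) = 0.832805 / (2 × 0.031) = 13.43 Myr.

13.43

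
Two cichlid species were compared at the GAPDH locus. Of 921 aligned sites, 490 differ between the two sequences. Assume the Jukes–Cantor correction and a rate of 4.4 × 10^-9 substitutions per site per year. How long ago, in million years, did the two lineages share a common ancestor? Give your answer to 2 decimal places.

105.32

p = 490/921 ≈ 0.53203.
d = −(3/4) ln(1 − 4p/3) = −0.75 ln(1 − 0.709373) = −0.75 ln(0.290627)
  = −0.75 × (-1.235715) = 0.926786 substitutions/site.
Under a molecular clock d = 2μt, so t = d/(2μ) = 0.926786 / (2 × 4.4 × 10^-9) = 105.32 million years.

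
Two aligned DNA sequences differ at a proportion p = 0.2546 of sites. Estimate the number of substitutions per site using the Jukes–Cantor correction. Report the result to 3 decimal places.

0.311

d = −(3/4) ln(1 − 4p/3) = −0.75 ln(1 − 0.339467) = −0.75 ln(0.660533)
  = −0.75 × (-0.414708) = 0.311031 substitutions/site.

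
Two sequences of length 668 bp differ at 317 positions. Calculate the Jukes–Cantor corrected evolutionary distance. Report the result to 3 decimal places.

0.751

p = 317/668 ≈ 0.474551.
d = −(3/4) ln(1 − 4p/3) = −0.75 ln(1 − 0.632735) = −0.75 ln(0.367265)
  = −0.75 × (-1.001672) = 0.751254 substitutions/site.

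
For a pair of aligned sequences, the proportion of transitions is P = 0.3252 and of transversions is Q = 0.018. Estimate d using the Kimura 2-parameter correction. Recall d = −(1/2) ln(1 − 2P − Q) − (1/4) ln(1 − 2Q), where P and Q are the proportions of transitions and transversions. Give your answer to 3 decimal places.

0.561

Under the Kimura two-parameter model, d = −½ ln(1 − 2P − Q) − ¼ ln(1 − 2Q).
1 − 2P − Q = 0.3316, giving −½ ln(0.3316) = 0.551913.
1 − 2Q = 0.964, giving −¼ ln(0.964) = 0.009166.
d = 0.551913 + 0.009166 = 0.561079.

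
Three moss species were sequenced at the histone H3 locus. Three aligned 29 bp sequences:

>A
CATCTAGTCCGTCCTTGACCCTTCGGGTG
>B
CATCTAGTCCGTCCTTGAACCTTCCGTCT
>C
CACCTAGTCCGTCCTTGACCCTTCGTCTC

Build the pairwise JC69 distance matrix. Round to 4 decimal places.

d(A,B) = 0.1959, d(A,C) = 0.1524, d(B,C) = 0.2913

A–B: 5/29 sites differ → p ≈ 0.172414, d = −0.75 ln(1 − 0.229885) = 0.195912 ≈ 0.1959.
A–C: 4/29 sites differ → p ≈ 0.137931, d = −0.75 ln(1 − 0.183908) = 0.152421 ≈ 0.1524.
B–C: 7/29 sites differ → p ≈ 0.241379, d = −0.75 ln(1 − 0.321839) = 0.291278 ≈ 0.2913.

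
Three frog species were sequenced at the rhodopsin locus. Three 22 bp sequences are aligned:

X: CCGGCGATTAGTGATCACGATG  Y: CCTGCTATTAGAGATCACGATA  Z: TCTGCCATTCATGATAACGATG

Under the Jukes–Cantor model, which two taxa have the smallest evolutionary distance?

X–Y: 4/22 differ, p = 0.182, d = 0.208.
X–Z: 6/22 differ, p = 0.273, d = 0.339.
Y–Z: 7/22 differ, p = 0.318, d = 0.414.
The smallest distance is between X and Y.

X and Y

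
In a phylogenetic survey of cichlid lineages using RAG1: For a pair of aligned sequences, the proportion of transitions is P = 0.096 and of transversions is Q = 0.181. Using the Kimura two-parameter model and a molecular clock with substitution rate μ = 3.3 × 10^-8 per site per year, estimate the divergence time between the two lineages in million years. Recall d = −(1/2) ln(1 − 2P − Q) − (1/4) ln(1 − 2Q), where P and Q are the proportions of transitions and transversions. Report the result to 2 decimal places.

Under the Kimura two-parameter model, d = −½ ln(1 − 2P − Q) − ¼ ln(1 − 2Q).
1 − 2P − Q = 0.627, giving −½ ln(0.627) = 0.233404.
1 − 2Q = 0.638, giving −¼ ln(0.638) = 0.112354.
d = 0.233404 + 0.112354 = 0.345758.
Under a molecular clock d = 2μt, so t = d/(2μ) = 0.345758 / (2 × 3.3 × 10^-8) = 5.24 million years.

5.24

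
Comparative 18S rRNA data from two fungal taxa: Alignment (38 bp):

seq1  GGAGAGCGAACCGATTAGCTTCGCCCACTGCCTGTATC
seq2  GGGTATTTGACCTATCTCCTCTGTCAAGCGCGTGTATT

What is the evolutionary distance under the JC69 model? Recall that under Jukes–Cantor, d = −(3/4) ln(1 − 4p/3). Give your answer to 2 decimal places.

0.75

The sequences differ at 18 of 38 sites, so p = 18/38 ≈ 0.473684.
d = −(3/4) ln(1 − 4p/3) = −0.75 ln(1 − 0.631579) = −0.75 ln(0.368421)
  = −0.75 × (-0.998529) = 0.748897 substitutions/site.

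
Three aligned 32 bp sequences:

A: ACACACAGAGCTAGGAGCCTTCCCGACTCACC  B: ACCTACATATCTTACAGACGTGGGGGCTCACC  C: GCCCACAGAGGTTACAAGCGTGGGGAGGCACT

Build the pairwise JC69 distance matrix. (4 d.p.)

A–B: 13/32 sites differ → p = 0.40625, d = −0.75 ln(1 − 0.541667) = 0.585119 ≈ 0.5851.
A–C: 15/32 sites differ → p = 0.46875, d = −0.75 ln(1 − 0.625) = 0.735622 ≈ 0.7356.
B–C: 11/32 sites differ → p = 0.34375, d = −0.75 ln(1 − 0.458333) = 0.459828 ≈ 0.4598.

d(A,B) = 0.5851, d(A,C) = 0.7356, d(B,C) = 0.4598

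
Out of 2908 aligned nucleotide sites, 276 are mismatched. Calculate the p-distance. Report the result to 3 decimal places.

p = 276/2908 = 0.094910… ≈ 0.095 (to 3 d.p.).

0.095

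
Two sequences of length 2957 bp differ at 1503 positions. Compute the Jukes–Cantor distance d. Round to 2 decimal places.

0.85

p = 1503/2957 ≈ 0.508285.
d = −(3/4) ln(1 − 4p/3) = −0.75 ln(1 − 0.677713) = −0.75 ln(0.322287)
  = −0.75 × (-1.132313) = 0.849235 substitutions/site.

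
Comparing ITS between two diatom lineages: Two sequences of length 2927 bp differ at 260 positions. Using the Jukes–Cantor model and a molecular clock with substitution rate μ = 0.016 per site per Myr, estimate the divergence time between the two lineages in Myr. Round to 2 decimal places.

2.95

p = 260/2927 ≈ 0.088828.
d = −(3/4) ln(1 − 4p/3) = −0.75 ln(1 − 0.118437) = −0.75 ln(0.881563)
  = −0.75 × (-0.126059) = 0.094544 substitutions/site.
Under a molecular clock d = 2μt, so t = d/(2μ) = 0.094544 / (2 × 0.016) = 2.95 Myr.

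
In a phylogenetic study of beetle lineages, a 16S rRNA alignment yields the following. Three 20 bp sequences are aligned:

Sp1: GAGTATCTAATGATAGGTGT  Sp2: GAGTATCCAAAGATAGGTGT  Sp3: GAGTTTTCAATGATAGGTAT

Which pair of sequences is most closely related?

Sp1–Sp2: 2/20 differ, p = 0.100, d = 0.107.
Sp1–Sp3: 4/20 differ, p = 0.200, d = 0.233.
Sp2–Sp3: 4/20 differ, p = 0.200, d = 0.233.
The smallest distance is between Sp1 and Sp2.

Sp1 and Sp2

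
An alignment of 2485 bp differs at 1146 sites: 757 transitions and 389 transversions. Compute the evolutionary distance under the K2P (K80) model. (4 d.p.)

0.8197

P = 757/2485 ≈ 0.304628 and Q = 389/2485 ≈ 0.156539.
Under the Kimura two-parameter model, d = −½ ln(1 − 2P − Q) − ¼ ln(1 − 2Q).
1 − 2P − Q = 0.234205, giving −½ ln(0.234205) = 0.725779.
1 − 2Q = 0.686922, giving −¼ ln(0.686922) = 0.093884.
d = 0.725779 + 0.093884 = 0.819663.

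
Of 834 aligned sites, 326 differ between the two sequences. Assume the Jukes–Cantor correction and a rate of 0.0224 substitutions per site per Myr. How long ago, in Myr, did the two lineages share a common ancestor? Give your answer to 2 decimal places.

12.33

p = 326/834 ≈ 0.390887.
d = −(3/4) ln(1 − 4p/3) = −0.75 ln(1 − 0.521183) = −0.75 ln(0.478817)
  = −0.75 × (-0.736437) = 0.552328 substitutions/site.
Under a molecular clock d = 2μt, so t = d/(2μ) = 0.552328 / (2 × 0.0224) = 12.33 Myr.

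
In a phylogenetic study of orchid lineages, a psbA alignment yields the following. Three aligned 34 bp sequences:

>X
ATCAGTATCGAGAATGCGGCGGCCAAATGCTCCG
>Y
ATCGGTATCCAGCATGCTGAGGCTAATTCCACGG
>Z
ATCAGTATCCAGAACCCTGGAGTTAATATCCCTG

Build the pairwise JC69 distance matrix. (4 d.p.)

d(X,Y) = 0.3734, d(X,Z) = 0.5347, d(Y,Z) = 0.4234

X–Y: 10/34 sites differ → p ≈ 0.294118, d = −0.75 ln(1 − 0.392157) = 0.373379 ≈ 0.3734.
X–Z: 13/34 sites differ → p ≈ 0.382353, d = −0.75 ln(1 − 0.509804) = 0.534712 ≈ 0.5347.
Y–Z: 11/34 sites differ → p ≈ 0.323529, d = −0.75 ln(1 − 0.431372) = 0.423397 ≈ 0.4234.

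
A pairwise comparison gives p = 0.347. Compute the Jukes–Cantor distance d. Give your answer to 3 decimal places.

0.466

d = −(3/4) ln(1 − 4p/3) = −0.75 ln(1 − 0.462667) = −0.75 ln(0.537333)
  = −0.75 × (-0.621137) = 0.465853 substitutions/site.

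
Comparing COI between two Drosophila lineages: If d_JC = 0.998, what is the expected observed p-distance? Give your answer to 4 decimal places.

p = (3/4)(1 − e^(−4d/3)) = 0.75 × (1 − e^(-1.330667)) = 0.75 × (1 − 0.264301) = 0.551774.

0.5518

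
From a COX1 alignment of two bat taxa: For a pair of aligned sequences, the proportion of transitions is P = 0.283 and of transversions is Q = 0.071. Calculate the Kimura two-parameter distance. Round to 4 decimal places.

0.5450

Under the Kimura two-parameter model, d = −½ ln(1 − 2P − Q) − ¼ ln(1 − 2Q).
1 − 2P − Q = 0.363, giving −½ ln(0.363) = 0.506676.
1 − 2Q = 0.858, giving −¼ ln(0.858) = 0.038288.
d = 0.506676 + 0.038288 = 0.544964.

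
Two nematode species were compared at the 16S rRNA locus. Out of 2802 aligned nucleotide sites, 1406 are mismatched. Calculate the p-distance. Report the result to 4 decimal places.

0.5018

p = 1406/2802 = 0.501784… ≈ 0.5018 (to 4 d.p.).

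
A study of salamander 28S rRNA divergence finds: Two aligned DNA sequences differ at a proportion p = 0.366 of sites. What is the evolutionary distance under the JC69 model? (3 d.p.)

0.502

d = −(3/4) ln(1 − 4p/3) = −0.75 ln(1 − 0.488) = −0.75 ln(0.512)
  = −0.75 × (-0.669431) = 0.502073 substitutions/site.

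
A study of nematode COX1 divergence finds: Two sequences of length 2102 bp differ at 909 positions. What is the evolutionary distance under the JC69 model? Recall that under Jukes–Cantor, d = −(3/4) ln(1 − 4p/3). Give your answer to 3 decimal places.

p = 909/2102 ≈ 0.432445.
d = −(3/4) ln(1 − 4p/3) = −0.75 ln(1 − 0.576593) = −0.75 ln(0.423407)
  = −0.75 × (-0.859421) = 0.644566 substitutions/site.

0.645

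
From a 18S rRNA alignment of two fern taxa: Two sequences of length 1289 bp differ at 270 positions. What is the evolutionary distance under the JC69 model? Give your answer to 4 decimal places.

p = 270/1289 ≈ 0.209465.
d = −(3/4) ln(1 − 4p/3) = −0.75 ln(1 − 0.279287) = −0.75 ln(0.720713)
  = −0.75 × (-0.327514) = 0.245636 substitutions/site.

0.2456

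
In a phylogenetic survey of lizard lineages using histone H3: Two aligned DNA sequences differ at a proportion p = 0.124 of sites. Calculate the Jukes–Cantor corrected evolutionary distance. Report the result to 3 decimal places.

0.136

d = −(3/4) ln(1 − 4p/3) = −0.75 ln(1 − 0.165333) = −0.75 ln(0.834667)
  = −0.75 × (-0.180722) = 0.135542 substitutions/site.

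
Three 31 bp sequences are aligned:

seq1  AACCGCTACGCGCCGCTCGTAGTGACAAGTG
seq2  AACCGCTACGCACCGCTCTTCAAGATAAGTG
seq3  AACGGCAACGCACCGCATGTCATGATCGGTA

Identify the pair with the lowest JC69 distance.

seq1 and seq2

seq1–seq2: 6/31 differ, p = 0.194, d = 0.224.
seq1–seq3: 11/31 differ, p = 0.355, d = 0.481.
seq2–seq3: 9/31 differ, p = 0.290, d = 0.367.
The smallest distance is between seq1 and seq2.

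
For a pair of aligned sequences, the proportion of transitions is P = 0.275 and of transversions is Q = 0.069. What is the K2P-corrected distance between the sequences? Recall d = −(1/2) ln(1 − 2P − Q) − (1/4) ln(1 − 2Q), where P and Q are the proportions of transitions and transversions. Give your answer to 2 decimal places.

Under the Kimura two-parameter model, d = −½ ln(1 − 2P − Q) − ¼ ln(1 − 2Q).
1 − 2P − Q = 0.381, giving −½ ln(0.381) = 0.482478.
1 − 2Q = 0.862, giving −¼ ln(0.862) = 0.037125.
d = 0.482478 + 0.037125 = 0.519603.

0.52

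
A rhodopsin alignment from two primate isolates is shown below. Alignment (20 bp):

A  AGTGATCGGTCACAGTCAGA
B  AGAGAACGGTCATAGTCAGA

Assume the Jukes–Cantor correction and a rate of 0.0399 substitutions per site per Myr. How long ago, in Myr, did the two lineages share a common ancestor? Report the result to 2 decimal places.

The sequences differ at 3 of 20 sites (3, 6, 13), so p = 3/20 = 0.15.
d = −(3/4) ln(1 − 4p/3) = −0.75 ln(1 − 0.2) = −0.75 ln(0.8)
  = −0.75 × (-0.223144) = 0.167358 substitutions/site.
Under a molecular clock d = 2μt, so t = d/(2μ) = 0.167358 / (2 × 0.0399) = 2.10 Myr.

2.10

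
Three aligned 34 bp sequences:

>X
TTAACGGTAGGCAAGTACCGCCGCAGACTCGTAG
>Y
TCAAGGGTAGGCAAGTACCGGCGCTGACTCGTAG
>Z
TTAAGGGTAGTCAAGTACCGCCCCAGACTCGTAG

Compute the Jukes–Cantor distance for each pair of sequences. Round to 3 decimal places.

X–Y: 4/34 sites differ → p ≈ 0.117647, d = −0.75 ln(1 − 0.156863) = 0.127969 ≈ 0.128.
X–Z: 3/34 sites differ → p ≈ 0.088235, d = −0.75 ln(1 − 0.117647) = 0.093872 ≈ 0.094.
Y–Z: 5/34 sites differ → p ≈ 0.147059, d = −0.75 ln(1 − 0.196079) = 0.163691 ≈ 0.164.

d(X,Y) = 0.128, d(X,Z) = 0.094, d(Y,Z) = 0.164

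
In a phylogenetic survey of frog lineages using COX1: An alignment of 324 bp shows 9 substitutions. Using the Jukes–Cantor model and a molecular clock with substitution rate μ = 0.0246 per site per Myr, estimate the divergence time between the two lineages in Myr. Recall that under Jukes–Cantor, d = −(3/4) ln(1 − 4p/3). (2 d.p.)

p = 9/324 ≈ 0.027778.
d = −(3/4) ln(1 − 4p/3) = −0.75 ln(1 − 0.037037) = −0.75 ln(0.962963)
  = −0.75 × (-0.037740) = 0.028305 substitutions/site.
Under a molecular clock d = 2μt, so t = d/(2μ) = 0.028305 / (2 × 0.0246) = 0.58 Myr.

0.58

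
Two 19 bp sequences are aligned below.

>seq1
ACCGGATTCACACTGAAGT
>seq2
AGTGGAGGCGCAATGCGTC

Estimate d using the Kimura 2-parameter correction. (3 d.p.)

0.917

Of 19 sites, 4 differences are transitions and 6 are transversions, so P = 4/19 ≈ 0.210526 and Q = 6/19 ≈ 0.315789.
Under the Kimura two-parameter model, d = −½ ln(1 − 2P − Q) − ¼ ln(1 − 2Q).
1 − 2P − Q = 0.263159, giving −½ ln(0.263159) = 0.667498.
1 − 2Q = 0.368422, giving −¼ ln(0.368422) = 0.249632.
d = 0.667498 + 0.249632 = 0.917130.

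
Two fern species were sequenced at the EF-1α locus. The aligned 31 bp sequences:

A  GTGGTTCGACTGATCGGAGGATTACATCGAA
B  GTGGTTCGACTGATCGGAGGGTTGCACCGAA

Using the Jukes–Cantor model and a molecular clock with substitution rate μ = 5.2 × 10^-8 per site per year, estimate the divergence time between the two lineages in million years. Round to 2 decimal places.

The sequences differ at 3 of 31 sites (21, 24, 27), so p = 3/31 ≈ 0.096774.
d = −(3/4) ln(1 − 4p/3) = −0.75 ln(1 − 0.129032) = −0.75 ln(0.870968)
  = −0.75 × (-0.138150) = 0.103613 substitutions/site.
Under a molecular clock d = 2μt, so t = d/(2μ) = 0.103613 / (2 × 5.2 × 10^-8) = 1.00 million years.

1.00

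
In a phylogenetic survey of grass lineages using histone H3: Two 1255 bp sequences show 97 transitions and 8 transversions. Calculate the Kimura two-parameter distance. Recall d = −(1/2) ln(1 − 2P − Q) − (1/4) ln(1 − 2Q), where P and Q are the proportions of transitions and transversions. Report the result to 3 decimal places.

P = 97/1255 ≈ 0.077291 and Q = 8/1255 ≈ 0.006375.
Under the Kimura two-parameter model, d = −½ ln(1 − 2P − Q) − ¼ ln(1 − 2Q).
1 − 2P − Q = 0.839043, giving −½ ln(0.839043) = 0.087747.
1 − 2Q = 0.98725, giving −¼ ln(0.98725) = 0.003208.
d = 0.087747 + 0.003208 = 0.090955.

0.091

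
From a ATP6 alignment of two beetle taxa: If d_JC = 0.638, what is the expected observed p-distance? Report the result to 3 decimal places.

p = (3/4)(1 − e^(−4d/3)) = 0.75 × (1 − e^(-0.850667)) = 0.75 × (1 − 0.427130) = 0.429653.

0.430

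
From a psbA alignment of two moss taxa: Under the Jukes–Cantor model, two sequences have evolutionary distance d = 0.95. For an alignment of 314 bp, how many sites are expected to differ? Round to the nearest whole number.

Invert JC69: p = (3/4)(1 − e^(−4d/3)) = 0.75 × (1 − e^(-1.266667)) = 0.75 × (1 − 0.281769) = 0.538673.
Expected differing sites = pL ≈ 0.538673 × 314 = 169.143322 ≈ 169.

169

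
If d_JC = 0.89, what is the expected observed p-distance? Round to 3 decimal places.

p = (3/4)(1 − e^(−4d/3)) = 0.75 × (1 − e^(-1.186667)) = 0.75 × (1 − 0.305237) = 0.521072.

0.521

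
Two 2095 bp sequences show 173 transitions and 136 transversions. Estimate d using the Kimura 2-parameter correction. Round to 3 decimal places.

0.165

P = 173/2095 ≈ 0.082578 and Q = 136/2095 ≈ 0.064916.
Under the Kimura two-parameter model, d = −½ ln(1 − 2P − Q) − ¼ ln(1 − 2Q).
1 − 2P − Q = 0.769928, giving −½ ln(0.769928) = 0.130729.
1 − 2Q = 0.870168, giving −¼ ln(0.870168) = 0.034767.
d = 0.130729 + 0.034767 = 0.165496.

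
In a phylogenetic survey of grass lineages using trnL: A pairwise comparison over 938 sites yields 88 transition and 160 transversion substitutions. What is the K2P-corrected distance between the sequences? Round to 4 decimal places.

P = 88/938 ≈ 0.093817 and Q = 160/938 ≈ 0.170576.
Under the Kimura two-parameter model, d = −½ ln(1 − 2P − Q) − ¼ ln(1 − 2Q).
1 − 2P − Q = 0.64179, giving −½ ln(0.64179) = 0.221747.
1 − 2Q = 0.658848, giving −¼ ln(0.658848) = 0.104316.
d = 0.221747 + 0.104316 = 0.326063.

0.3261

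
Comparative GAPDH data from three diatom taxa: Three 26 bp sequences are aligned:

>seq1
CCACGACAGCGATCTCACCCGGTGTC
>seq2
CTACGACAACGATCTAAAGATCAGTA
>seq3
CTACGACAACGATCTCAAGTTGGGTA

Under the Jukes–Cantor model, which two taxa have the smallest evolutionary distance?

seq2 and seq3

seq1–seq2: 10/26 differ, p = 0.385, d = 0.539.
seq1–seq3: 8/26 differ, p = 0.308, d = 0.396.
seq2–seq3: 4/26 differ, p = 0.154, d = 0.172.
The smallest distance is between seq2 and seq3.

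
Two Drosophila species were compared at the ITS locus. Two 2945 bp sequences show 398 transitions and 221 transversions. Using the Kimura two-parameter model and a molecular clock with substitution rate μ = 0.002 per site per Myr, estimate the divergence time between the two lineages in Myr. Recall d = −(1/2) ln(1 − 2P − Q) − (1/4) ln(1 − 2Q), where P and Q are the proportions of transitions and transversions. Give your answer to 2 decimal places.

63.12

P = 398/2945 ≈ 0.135144 and Q = 221/2945 ≈ 0.075042.
Under the Kimura two-parameter model, d = −½ ln(1 − 2P − Q) − ¼ ln(1 − 2Q).
1 − 2P − Q = 0.65467, giving −½ ln(0.65467) = 0.211812.
1 − 2Q = 0.849916, giving −¼ ln(0.849916) = 0.040654.
d = 0.211812 + 0.040654 = 0.252466.
Under a molecular clock d = 2μt, so t = d/(2μ) = 0.252466 / (2 × 0.002) = 63.12 Myr.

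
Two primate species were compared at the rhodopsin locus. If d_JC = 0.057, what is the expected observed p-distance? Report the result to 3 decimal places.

p = (3/4)(1 − e^(−4d/3)) = 0.75 × (1 − e^(-0.076)) = 0.75 × (1 − 0.926816) = 0.054888.

0.055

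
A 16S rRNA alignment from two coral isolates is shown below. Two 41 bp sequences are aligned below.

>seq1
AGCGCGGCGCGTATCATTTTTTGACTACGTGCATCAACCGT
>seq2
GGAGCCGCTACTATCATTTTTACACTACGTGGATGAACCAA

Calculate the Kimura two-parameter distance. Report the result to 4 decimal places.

Of 41 sites, 2 differences are transitions and 10 are transversions, so P = 2/41 ≈ 0.04878 and Q = 10/41 ≈ 0.243902.
Under the Kimura two-parameter model, d = −½ ln(1 − 2P − Q) − ¼ ln(1 − 2Q).
1 − 2P − Q = 0.658538, giving −½ ln(0.658538) = 0.208867.
1 − 2Q = 0.512196, giving −¼ ln(0.512196) = 0.167262.
d = 0.208867 + 0.167262 = 0.376129.

0.3761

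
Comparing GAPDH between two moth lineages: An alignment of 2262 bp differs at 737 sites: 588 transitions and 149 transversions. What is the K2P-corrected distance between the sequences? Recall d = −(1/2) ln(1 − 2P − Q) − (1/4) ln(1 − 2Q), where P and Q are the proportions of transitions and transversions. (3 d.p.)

P = 588/2262 ≈ 0.259947 and Q = 149/2262 ≈ 0.065871.
Under the Kimura two-parameter model, d = −½ ln(1 − 2P − Q) − ¼ ln(1 − 2Q).
1 − 2P − Q = 0.414235, giving −½ ln(0.414235) = 0.440661.
1 − 2Q = 0.868258, giving −¼ ln(0.868258) = 0.035317.
d = 0.440661 + 0.035317 = 0.475978.

0.476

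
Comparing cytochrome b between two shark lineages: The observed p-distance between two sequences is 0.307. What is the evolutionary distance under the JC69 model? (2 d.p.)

d = −(3/4) ln(1 − 4p/3) = −0.75 ln(1 − 0.409333) = −0.75 ln(0.590667)
  = −0.75 × (-0.526503) = 0.394877 substitutions/site.

0.39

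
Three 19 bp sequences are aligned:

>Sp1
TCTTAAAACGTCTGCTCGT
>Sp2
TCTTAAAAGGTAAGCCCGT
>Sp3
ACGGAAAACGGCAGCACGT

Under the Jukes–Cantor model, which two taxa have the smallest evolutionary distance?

Sp1–Sp2: 4/19 differ, p = 0.211, d = 0.247.
Sp1–Sp3: 6/19 differ, p = 0.316, d = 0.410.
Sp2–Sp3: 7/19 differ, p = 0.368, d = 0.507.
The smallest distance is between Sp1 and Sp2.

Sp1 and Sp2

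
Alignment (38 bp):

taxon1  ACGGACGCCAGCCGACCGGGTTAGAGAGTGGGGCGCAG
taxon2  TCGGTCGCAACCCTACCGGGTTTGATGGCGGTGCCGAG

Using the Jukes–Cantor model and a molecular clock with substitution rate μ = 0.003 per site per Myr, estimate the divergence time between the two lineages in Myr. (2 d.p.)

68.32

The sequences differ at 12 of 38 sites, so p = 12/38 ≈ 0.315789.
d = −(3/4) ln(1 − 4p/3) = −0.75 ln(1 − 0.421052) = −0.75 ln(0.578948)
  = −0.75 × (-0.546543) = 0.409907 substitutions/site.
Under a molecular clock d = 2μt, so t = d/(2μ) = 0.409907 / (2 × 0.003) = 68.32 Myr.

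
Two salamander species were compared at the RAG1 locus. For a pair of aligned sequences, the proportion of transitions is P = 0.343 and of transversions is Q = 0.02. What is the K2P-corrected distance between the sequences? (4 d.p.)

Under the Kimura two-parameter model, d = −½ ln(1 − 2P − Q) − ¼ ln(1 − 2Q).
1 − 2P − Q = 0.294, giving −½ ln(0.294) = 0.612088.
1 − 2Q = 0.96, giving −¼ ln(0.96) = 0.010205.
d = 0.612088 + 0.010205 = 0.622293.

0.6223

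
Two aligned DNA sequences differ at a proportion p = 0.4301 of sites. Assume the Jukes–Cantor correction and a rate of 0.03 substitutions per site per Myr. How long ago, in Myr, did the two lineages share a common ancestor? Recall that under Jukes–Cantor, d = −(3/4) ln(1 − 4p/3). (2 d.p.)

10.65

d = −(3/4) ln(1 − 4p/3) = −0.75 ln(1 − 0.573467) = −0.75 ln(0.426533)
  = −0.75 × (-0.852066) = 0.639050 substitutions/site.
Under a molecular clock d = 2μt, so t = d/(2μ) = 0.639050 / (2 × 0.03) = 10.65 Myr.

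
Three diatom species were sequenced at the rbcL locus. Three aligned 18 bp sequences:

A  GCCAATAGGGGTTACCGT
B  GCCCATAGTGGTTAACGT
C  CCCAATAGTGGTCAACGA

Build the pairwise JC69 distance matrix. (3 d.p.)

A–B: 3/18 sites differ → p ≈ 0.166667, d = −0.75 ln(1 − 0.222223) = 0.188487 ≈ 0.188.
A–C: 5/18 sites differ → p ≈ 0.277778, d = −0.75 ln(1 − 0.370371) = 0.346968 ≈ 0.347.
B–C: 4/18 sites differ → p ≈ 0.222222, d = −0.75 ln(1 − 0.296296) = 0.263548 ≈ 0.264.

d(A,B) = 0.188, d(A,C) = 0.347, d(B,C) = 0.264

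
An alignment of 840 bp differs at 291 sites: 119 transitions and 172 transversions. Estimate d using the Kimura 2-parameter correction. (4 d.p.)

0.4665

P = 119/840 ≈ 0.141667 and Q = 172/840 ≈ 0.204762.
Under the Kimura two-parameter model, d = −½ ln(1 − 2P − Q) − ¼ ln(1 − 2Q).
1 − 2P − Q = 0.511904, giving −½ ln(0.511904) = 0.334809.
1 − 2Q = 0.590476, giving −¼ ln(0.590476) = 0.131707.
d = 0.334809 + 0.131707 = 0.466516.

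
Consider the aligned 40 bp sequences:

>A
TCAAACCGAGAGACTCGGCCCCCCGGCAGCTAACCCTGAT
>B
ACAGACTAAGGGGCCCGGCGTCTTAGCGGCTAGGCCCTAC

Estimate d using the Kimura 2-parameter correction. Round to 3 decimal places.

0.861

Of 40 sites, 14 differences are transitions and 4 are transversions, so P = 14/40 = 0.35 and Q = 4/40 = 0.1.
Under the Kimura two-parameter model, d = −½ ln(1 − 2P − Q) − ¼ ln(1 − 2Q).
1 − 2P − Q = 0.2, giving −½ ln(0.2) = 0.804719.
1 − 2Q = 0.8, giving −¼ ln(0.8) = 0.055786.
d = 0.804719 + 0.055786 = 0.860505.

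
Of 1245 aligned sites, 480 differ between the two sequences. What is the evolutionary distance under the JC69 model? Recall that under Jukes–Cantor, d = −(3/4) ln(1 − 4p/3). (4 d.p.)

0.5412

p = 480/1245 ≈ 0.385542.
d = −(3/4) ln(1 − 4p/3) = −0.75 ln(1 − 0.514056) = −0.75 ln(0.485944)
  = −0.75 × (-0.721662) = 0.541247 substitutions/site.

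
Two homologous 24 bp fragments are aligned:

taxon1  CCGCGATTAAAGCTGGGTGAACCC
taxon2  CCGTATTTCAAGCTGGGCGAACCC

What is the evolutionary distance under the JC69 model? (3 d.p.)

The sequences differ at 5 of 24 sites (4, 5, 6, 9, 18), so p = 5/24 ≈ 0.208333.
d = −(3/4) ln(1 − 4p/3) = −0.75 ln(1 − 0.277777) = −0.75 ln(0.722223)
  = −0.75 × (-0.325421) = 0.244066 substitutions/site.

0.244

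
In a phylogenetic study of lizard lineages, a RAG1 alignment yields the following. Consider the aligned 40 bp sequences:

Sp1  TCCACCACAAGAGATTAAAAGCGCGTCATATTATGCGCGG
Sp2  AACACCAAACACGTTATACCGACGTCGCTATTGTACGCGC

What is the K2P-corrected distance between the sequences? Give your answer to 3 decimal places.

Of 40 sites, 4 differences are transitions and 17 are transversions, so P = 4/40 = 0.1 and Q = 17/40 = 0.425.
Under the Kimura two-parameter model, d = −½ ln(1 − 2P − Q) − ¼ ln(1 − 2Q).
1 − 2P − Q = 0.375, giving −½ ln(0.375) = 0.490415.
1 − 2Q = 0.15, giving −¼ ln(0.15) = 0.474280.
d = 0.490415 + 0.474280 = 0.964695.

0.965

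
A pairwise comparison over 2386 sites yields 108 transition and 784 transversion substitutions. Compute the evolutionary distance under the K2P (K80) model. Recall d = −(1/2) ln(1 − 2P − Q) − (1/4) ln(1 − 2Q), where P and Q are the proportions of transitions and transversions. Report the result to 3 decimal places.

P = 108/2386 ≈ 0.045264 and Q = 784/2386 ≈ 0.328583.
Under the Kimura two-parameter model, d = −½ ln(1 − 2P − Q) − ¼ ln(1 − 2Q).
1 − 2P − Q = 0.580889, giving −½ ln(0.580889) = 0.271598.
1 − 2Q = 0.342834, giving −¼ ln(0.342834) = 0.267627.
d = 0.271598 + 0.267627 = 0.539225.

0.539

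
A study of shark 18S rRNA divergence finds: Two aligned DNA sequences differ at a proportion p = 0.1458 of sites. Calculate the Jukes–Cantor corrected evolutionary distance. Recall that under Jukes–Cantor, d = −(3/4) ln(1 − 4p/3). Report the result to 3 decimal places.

0.162

d = −(3/4) ln(1 − 4p/3) = −0.75 ln(1 − 0.1944) = −0.75 ln(0.8056)
  = −0.75 × (-0.216168) = 0.162126 substitutions/site.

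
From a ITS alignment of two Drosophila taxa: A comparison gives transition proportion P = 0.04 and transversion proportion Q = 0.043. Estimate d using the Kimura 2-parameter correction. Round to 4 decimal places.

Under the Kimura two-parameter model, d = −½ ln(1 − 2P − Q) − ¼ ln(1 − 2Q).
1 − 2P − Q = 0.877, giving −½ ln(0.877) = 0.065624.
1 − 2Q = 0.914, giving −¼ ln(0.914) = 0.022481.
d = 0.065624 + 0.022481 = 0.088105.

0.0881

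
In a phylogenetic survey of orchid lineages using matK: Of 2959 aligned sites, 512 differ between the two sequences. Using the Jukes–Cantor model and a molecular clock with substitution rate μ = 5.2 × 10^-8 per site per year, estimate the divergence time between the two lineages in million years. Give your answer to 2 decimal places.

p = 512/2959 ≈ 0.173031.
d = −(3/4) ln(1 − 4p/3) = −0.75 ln(1 − 0.230708) = −0.75 ln(0.769292)
  = −0.75 × (-0.262285) = 0.196714 substitutions/site.
Under a molecular clock d = 2μt, so t = d/(2μ) = 0.196714 / (2 × 5.2 × 10^-8) = 1.89 million years.

1.89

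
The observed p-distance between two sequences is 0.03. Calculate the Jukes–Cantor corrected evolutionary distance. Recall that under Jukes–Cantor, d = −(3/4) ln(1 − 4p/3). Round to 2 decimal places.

0.03

d = −(3/4) ln(1 − 4p/3) = −0.75 ln(1 − 0.04) = −0.75 ln(0.96)
  = −0.75 × (-0.040822) = 0.030617 substitutions/site.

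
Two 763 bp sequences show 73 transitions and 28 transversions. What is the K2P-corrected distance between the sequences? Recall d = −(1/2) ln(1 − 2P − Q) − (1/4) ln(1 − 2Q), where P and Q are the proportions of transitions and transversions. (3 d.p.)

0.148

P = 73/763 ≈ 0.095675 and Q = 28/763 ≈ 0.036697.
Under the Kimura two-parameter model, d = −½ ln(1 − 2P − Q) − ¼ ln(1 − 2Q).
1 − 2P − Q = 0.771953, giving −½ ln(0.771953) = 0.129416.
1 − 2Q = 0.926606, giving −¼ ln(0.926606) = 0.019057.
d = 0.129416 + 0.019057 = 0.148473.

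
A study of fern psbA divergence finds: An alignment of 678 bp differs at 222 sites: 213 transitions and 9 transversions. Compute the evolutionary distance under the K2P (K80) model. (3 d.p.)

0.520

P = 213/678 ≈ 0.314159 and Q = 9/678 ≈ 0.013274.
Under the Kimura two-parameter model, d = −½ ln(1 − 2P − Q) − ¼ ln(1 − 2Q).
1 − 2P − Q = 0.358408, giving −½ ln(0.358408) = 0.513042.
1 − 2Q = 0.973452, giving −¼ ln(0.973452) = 0.006727.
d = 0.513042 + 0.006727 = 0.519769.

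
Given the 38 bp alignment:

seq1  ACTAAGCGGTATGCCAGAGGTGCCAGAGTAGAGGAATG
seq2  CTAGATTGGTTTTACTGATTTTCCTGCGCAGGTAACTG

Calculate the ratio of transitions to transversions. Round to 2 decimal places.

0.43

Transitions are A↔G and C↔T; transversions are all other mismatches.
Transitions: 6. Transversions: 14.
R = 6/14 = 0.428571… ≈ 0.43 (to 2 d.p.).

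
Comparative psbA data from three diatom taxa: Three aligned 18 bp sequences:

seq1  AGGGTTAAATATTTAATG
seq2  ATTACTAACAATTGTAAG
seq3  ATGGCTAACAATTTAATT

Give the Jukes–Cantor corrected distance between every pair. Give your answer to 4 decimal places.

d(seq1,seq2) = 0.8240, d(seq1,seq3) = 0.3470, d(seq2,seq3) = 0.4408

seq1–seq2: 9/18 sites differ → p = 0.5, d = −0.75 ln(1 − 0.666667) = 0.823960 ≈ 0.8240.
seq1–seq3: 5/18 sites differ → p ≈ 0.277778, d = −0.75 ln(1 − 0.370371) = 0.346968 ≈ 0.3470.
seq2–seq3: 6/18 sites differ → p ≈ 0.333333, d = −0.75 ln(1 − 0.444444) = 0.440839 ≈ 0.4408.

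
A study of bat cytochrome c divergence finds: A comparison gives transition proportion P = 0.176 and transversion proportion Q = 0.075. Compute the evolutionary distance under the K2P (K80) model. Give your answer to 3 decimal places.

0.319

Under the Kimura two-parameter model, d = −½ ln(1 − 2P − Q) − ¼ ln(1 − 2Q).
1 − 2P − Q = 0.573, giving −½ ln(0.573) = 0.278435.
1 − 2Q = 0.85, giving −¼ ln(0.85) = 0.040630.
d = 0.278435 + 0.040630 = 0.319065.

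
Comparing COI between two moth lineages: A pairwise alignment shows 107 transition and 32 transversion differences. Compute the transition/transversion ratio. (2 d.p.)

R = 107/32 = 3.34375 ≈ 3.34 (to 2 d.p.).

3.34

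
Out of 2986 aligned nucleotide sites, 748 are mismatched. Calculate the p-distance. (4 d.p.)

0.2505

p = 748/2986 = 0.250502… ≈ 0.2505 (to 4 d.p.).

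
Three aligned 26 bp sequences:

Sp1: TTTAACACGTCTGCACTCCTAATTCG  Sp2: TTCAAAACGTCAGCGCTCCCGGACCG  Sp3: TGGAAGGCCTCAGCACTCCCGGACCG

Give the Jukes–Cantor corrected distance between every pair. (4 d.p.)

Sp1–Sp2: 9/26 sites differ → p ≈ 0.346154, d = −0.75 ln(1 − 0.461539) = 0.464280 ≈ 0.4643.
Sp1–Sp3: 11/26 sites differ → p ≈ 0.423077, d = −0.75 ln(1 − 0.564103) = 0.622762 ≈ 0.6228.
Sp2–Sp3: 6/26 sites differ → p ≈ 0.230769, d = −0.75 ln(1 − 0.307692) = 0.275793 ≈ 0.2758.

d(Sp1,Sp2) = 0.4643, d(Sp1,Sp3) = 0.6228, d(Sp2,Sp3) = 0.2758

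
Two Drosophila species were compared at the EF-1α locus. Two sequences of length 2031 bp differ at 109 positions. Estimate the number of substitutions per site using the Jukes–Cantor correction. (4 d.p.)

p = 109/2031 ≈ 0.053668.
d = −(3/4) ln(1 − 4p/3) = −0.75 ln(1 − 0.071557) = −0.75 ln(0.928443)
  = −0.75 × (-0.074246) = 0.055685 substitutions/site.

0.0557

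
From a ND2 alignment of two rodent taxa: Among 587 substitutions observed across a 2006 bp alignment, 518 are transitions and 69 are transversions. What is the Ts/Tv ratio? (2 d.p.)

R = 518/69 = 7.507246… ≈ 7.51 (to 2 d.p.).

7.51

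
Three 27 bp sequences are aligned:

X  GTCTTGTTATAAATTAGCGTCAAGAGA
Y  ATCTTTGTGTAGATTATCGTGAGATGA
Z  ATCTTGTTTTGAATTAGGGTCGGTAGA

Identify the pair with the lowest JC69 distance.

X–Y: 10/27 differ, p = 0.370, d = 0.511.
X–Z: 7/27 differ, p = 0.259, d = 0.318.
Y–Z: 11/27 differ, p = 0.407, d = 0.588.
The smallest distance is between X and Z.

X and Z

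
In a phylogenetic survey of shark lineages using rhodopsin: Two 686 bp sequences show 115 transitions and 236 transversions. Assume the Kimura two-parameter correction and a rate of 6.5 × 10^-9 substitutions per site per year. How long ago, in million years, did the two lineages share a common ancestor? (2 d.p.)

P = 115/686 ≈ 0.167638 and Q = 236/686 ≈ 0.344023.
Under the Kimura two-parameter model, d = −½ ln(1 − 2P − Q) − ¼ ln(1 − 2Q).
1 − 2P − Q = 0.320701, giving −½ ln(0.320701) = 0.568623.
1 − 2Q = 0.311954, giving −¼ ln(0.311954) = 0.291225.
d = 0.568623 + 0.291225 = 0.859848.
Under a molecular clock d = 2μt, so t = d/(2μ) = 0.859848 / (2 × 6.5 × 10^-9) = 66.14 million years.

66.14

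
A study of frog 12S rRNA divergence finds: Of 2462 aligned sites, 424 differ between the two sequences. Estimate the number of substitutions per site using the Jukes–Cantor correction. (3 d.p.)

0.196

p = 424/2462 ≈ 0.172218.
d = −(3/4) ln(1 − 4p/3) = −0.75 ln(1 − 0.229624) = −0.75 ln(0.770376)
  = −0.75 × (-0.260877) = 0.195658 substitutions/site.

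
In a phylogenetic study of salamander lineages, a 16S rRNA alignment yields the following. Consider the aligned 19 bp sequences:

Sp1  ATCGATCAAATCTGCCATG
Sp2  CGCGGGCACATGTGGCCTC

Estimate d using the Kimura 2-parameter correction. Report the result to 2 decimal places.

0.84

Of 19 sites, 1 differences are transitions and 8 are transversions, so P = 1/19 ≈ 0.052632 and Q = 8/19 ≈ 0.421053.
Under the Kimura two-parameter model, d = −½ ln(1 − 2P − Q) − ¼ ln(1 − 2Q).
1 − 2P − Q = 0.473683, giving −½ ln(0.473683) = 0.373608.
1 − 2Q = 0.157894, giving −¼ ln(0.157894) = 0.461458.
d = 0.373608 + 0.461458 = 0.835066.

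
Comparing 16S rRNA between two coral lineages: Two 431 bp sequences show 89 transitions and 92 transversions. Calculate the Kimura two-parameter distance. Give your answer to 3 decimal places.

0.632

P = 89/431 ≈ 0.206497 and Q = 92/431 ≈ 0.213457.
Under the Kimura two-parameter model, d = −½ ln(1 − 2P − Q) − ¼ ln(1 − 2Q).
1 − 2P − Q = 0.373549, giving −½ ln(0.373549) = 0.492353.
1 − 2Q = 0.573086, giving −¼ ln(0.573086) = 0.139180.
d = 0.492353 + 0.139180 = 0.631533.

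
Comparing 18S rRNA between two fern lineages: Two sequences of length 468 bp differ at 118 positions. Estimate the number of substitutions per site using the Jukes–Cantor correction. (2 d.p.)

p = 118/468 ≈ 0.252137.
d = −(3/4) ln(1 − 4p/3) = −0.75 ln(1 − 0.336183) = −0.75 ln(0.663817)
  = −0.75 × (-0.409749) = 0.307312 substitutions/site.

0.31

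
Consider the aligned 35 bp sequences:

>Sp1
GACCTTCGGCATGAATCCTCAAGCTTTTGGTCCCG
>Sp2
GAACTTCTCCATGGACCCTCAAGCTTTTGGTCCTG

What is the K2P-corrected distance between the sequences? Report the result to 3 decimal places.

Of 35 sites, 3 differences are transitions and 3 are transversions, so P = 3/35 ≈ 0.085714 and Q = 3/35 ≈ 0.085714.
Under the Kimura two-parameter model, d = −½ ln(1 − 2P − Q) − ¼ ln(1 − 2Q).
1 − 2P − Q = 0.742858, giving −½ ln(0.742858) = 0.148625.
1 − 2Q = 0.828572, giving −¼ ln(0.828572) = 0.047013.
d = 0.148625 + 0.047013 = 0.195638.

0.196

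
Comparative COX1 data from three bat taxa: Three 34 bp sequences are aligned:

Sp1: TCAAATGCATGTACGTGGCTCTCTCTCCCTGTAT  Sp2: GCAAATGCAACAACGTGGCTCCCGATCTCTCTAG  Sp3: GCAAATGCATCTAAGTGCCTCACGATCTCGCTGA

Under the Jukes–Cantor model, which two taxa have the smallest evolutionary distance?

Sp1–Sp2: 10/34 differ, p = 0.294, d = 0.373.
Sp1–Sp3: 12/34 differ, p = 0.353, d = 0.477.
Sp2–Sp3: 8/34 differ, p = 0.235, d = 0.282.
The smallest distance is between Sp2 and Sp3.

Sp2 and Sp3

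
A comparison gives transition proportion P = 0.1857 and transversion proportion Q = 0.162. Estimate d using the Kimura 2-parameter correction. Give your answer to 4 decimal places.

Under the Kimura two-parameter model, d = −½ ln(1 − 2P − Q) − ¼ ln(1 − 2Q).
1 − 2P − Q = 0.4666, giving −½ ln(0.4666) = 0.381141.
1 − 2Q = 0.676, giving −¼ ln(0.676) = 0.097891.
d = 0.381141 + 0.097891 = 0.479032.

0.4790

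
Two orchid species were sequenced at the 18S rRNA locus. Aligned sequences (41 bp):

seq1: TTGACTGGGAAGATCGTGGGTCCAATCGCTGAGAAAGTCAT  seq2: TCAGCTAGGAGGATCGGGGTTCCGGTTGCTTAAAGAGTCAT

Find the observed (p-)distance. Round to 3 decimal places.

The sequences differ at 13 of 41 positions.
p = 13/41 = 0.317073… ≈ 0.317 (to 3 d.p.).

0.317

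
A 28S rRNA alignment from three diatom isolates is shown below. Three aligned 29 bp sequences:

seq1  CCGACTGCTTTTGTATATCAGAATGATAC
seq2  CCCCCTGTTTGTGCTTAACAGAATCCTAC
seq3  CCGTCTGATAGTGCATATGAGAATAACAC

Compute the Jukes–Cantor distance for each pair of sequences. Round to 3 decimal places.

d(seq1,seq2) = 0.401, d(seq1,seq3) = 0.344, d(seq2,seq3) = 0.462

seq1–seq2: 9/29 sites differ → p ≈ 0.310345, d = −0.75 ln(1 − 0.413793) = 0.400562 ≈ 0.401.
seq1–seq3: 8/29 sites differ → p ≈ 0.275862, d = −0.75 ln(1 − 0.367816) = 0.343931 ≈ 0.344.
seq2–seq3: 10/29 sites differ → p ≈ 0.344828, d = −0.75 ln(1 − 0.459771) = 0.461822 ≈ 0.462.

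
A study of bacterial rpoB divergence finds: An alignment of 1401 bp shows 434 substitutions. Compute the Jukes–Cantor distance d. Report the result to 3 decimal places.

p = 434/1401 ≈ 0.309779.
d = −(3/4) ln(1 − 4p/3) = −0.75 ln(1 − 0.413039) = −0.75 ln(0.586961)
  = −0.75 × (-0.532797) = 0.399598 substitutions/site.

0.400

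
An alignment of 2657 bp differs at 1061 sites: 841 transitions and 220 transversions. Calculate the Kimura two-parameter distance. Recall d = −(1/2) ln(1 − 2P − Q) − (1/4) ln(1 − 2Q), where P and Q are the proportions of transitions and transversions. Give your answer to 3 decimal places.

0.674

P = 841/2657 ≈ 0.316522 and Q = 220/2657 ≈ 0.0828.
Under the Kimura two-parameter model, d = −½ ln(1 − 2P − Q) − ¼ ln(1 − 2Q).
1 − 2P − Q = 0.284156, giving −½ ln(0.284156) = 0.629116.
1 − 2Q = 0.8344, giving −¼ ln(0.8344) = 0.045261.
d = 0.629116 + 0.045261 = 0.674377.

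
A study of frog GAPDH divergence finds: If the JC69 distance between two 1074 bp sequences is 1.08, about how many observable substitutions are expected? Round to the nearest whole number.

Invert JC69: p = (3/4)(1 − e^(−4d/3)) = 0.75 × (1 − e^(-1.44)) = 0.75 × (1 − 0.236928) = 0.572304.
Expected differing sites = pL ≈ 0.572304 × 1074 = 614.654496 ≈ 615.

615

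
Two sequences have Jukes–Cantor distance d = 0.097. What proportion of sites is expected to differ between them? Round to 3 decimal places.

p = (3/4)(1 − e^(−4d/3)) = 0.75 × (1 − e^(-0.129333)) = 0.75 × (1 − 0.878681) = 0.090989.

0.091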